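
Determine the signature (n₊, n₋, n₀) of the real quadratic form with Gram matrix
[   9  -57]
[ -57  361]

Answer: (1, 0, 1)

Derivation:
step 0: pivot 9 → sign +
step 1: row/col 1 already zero → sign 0
signature = (1, 0, 1)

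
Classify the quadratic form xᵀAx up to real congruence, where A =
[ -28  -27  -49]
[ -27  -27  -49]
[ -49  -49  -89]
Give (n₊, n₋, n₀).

step 0: pivot -28 → sign −
step 1: pivot -27/28 → sign −
step 2: pivot -2/27 → sign −
signature = (0, 3, 0)

Answer: (0, 3, 0)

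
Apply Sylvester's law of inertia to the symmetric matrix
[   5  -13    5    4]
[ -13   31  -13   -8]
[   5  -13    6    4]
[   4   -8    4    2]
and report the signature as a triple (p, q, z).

Answer: (3, 1, 0)

Derivation:
step 0: pivot 5 → sign +
step 1: pivot -14/5 → sign −
step 2: pivot 1 → sign +
step 3: pivot 6/7 → sign +
signature = (3, 1, 0)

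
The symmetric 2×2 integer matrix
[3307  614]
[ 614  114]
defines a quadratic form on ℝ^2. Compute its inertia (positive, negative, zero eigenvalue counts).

Answer: (2, 0, 0)

Derivation:
step 0: pivot 3307 → sign +
step 1: pivot 2/3307 → sign +
signature = (2, 0, 0)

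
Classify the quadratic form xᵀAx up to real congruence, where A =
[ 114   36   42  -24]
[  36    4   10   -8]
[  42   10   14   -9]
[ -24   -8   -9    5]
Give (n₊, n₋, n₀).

Answer: (1, 2, 1)

Derivation:
step 0: pivot 114 → sign +
step 1: pivot -140/19 → sign −
step 2: pivot -1/35 → sign −
step 3: row/col 3 already zero → sign 0
signature = (1, 2, 1)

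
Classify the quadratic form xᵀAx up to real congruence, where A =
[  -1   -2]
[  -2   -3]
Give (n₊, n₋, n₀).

step 0: pivot -1 → sign −
step 1: pivot 1 → sign +
signature = (1, 1, 0)

Answer: (1, 1, 0)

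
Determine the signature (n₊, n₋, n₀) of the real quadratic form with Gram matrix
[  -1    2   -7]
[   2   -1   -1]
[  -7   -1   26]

Answer: (1, 1, 1)

Derivation:
step 0: pivot -1 → sign −
step 1: pivot 3 → sign +
step 2: row/col 2 already zero → sign 0
signature = (1, 1, 1)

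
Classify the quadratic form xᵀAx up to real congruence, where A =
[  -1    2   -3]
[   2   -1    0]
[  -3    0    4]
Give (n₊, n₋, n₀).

step 0: pivot -1 → sign −
step 1: pivot 3 → sign +
step 2: pivot 1 → sign +
signature = (2, 1, 0)

Answer: (2, 1, 0)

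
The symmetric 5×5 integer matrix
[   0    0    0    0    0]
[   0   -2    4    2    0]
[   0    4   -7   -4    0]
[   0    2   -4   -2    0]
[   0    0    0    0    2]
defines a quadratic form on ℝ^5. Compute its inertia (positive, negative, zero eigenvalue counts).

Answer: (2, 1, 2)

Derivation:
step 0: pivot -2 → sign −
step 1: pivot 1 → sign +
step 2: pivot 2 → sign +
step 3: row/col 3 already zero → sign 0
step 4: row/col 4 already zero → sign 0
signature = (2, 1, 2)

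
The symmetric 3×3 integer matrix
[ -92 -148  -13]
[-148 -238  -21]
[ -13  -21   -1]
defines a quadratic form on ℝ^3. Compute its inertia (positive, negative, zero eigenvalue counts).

step 0: pivot -92 → sign −
step 1: pivot 2/23 → sign +
step 2: pivot 3/4 → sign +
signature = (2, 1, 0)

Answer: (2, 1, 0)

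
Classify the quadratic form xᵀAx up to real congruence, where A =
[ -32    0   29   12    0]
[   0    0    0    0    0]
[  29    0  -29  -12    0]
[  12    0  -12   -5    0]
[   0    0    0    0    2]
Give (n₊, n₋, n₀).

step 0: pivot -32 → sign −
step 1: pivot -87/32 → sign −
step 2: pivot -1/29 → sign −
step 3: pivot 2 → sign +
step 4: row/col 4 already zero → sign 0
signature = (1, 3, 1)

Answer: (1, 3, 1)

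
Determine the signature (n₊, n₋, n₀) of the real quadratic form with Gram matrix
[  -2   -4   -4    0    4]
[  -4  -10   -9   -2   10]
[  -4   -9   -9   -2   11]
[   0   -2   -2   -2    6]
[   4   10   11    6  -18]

step 0: pivot -2 → sign −
step 1: pivot -2 → sign −
step 2: pivot -1/2 → sign −
step 3: pivot 2 → sign +
step 4: row/col 4 already zero → sign 0
signature = (1, 3, 1)

Answer: (1, 3, 1)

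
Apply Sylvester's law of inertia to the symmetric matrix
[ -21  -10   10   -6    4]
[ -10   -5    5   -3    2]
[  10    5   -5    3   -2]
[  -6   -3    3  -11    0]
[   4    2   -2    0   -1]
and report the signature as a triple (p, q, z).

Answer: (0, 4, 1)

Derivation:
step 0: pivot -21 → sign −
step 1: pivot -5/21 → sign −
step 2: pivot -46/5 → sign −
step 3: pivot -1/23 → sign −
step 4: row/col 4 already zero → sign 0
signature = (0, 4, 1)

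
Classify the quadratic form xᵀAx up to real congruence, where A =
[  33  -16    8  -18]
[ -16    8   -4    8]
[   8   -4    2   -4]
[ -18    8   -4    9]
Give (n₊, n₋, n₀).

Answer: (2, 1, 1)

Derivation:
step 0: pivot 33 → sign +
step 1: pivot 8/33 → sign +
step 2: pivot -3 → sign −
step 3: row/col 3 already zero → sign 0
signature = (2, 1, 1)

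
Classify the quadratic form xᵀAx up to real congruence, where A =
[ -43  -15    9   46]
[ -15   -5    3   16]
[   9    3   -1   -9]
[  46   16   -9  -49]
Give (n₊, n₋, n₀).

Answer: (2, 2, 0)

Derivation:
step 0: pivot -43 → sign −
step 1: pivot 10/43 → sign +
step 2: pivot 4/5 → sign +
step 3: pivot -1/4 → sign −
signature = (2, 2, 0)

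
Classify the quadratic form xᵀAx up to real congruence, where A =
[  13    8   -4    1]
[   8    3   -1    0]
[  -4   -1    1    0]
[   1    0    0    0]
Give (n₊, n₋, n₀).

Answer: (3, 1, 0)

Derivation:
step 0: pivot 13 → sign +
step 1: pivot -25/13 → sign −
step 2: pivot 22/25 → sign +
step 3: pivot 1/11 → sign +
signature = (3, 1, 0)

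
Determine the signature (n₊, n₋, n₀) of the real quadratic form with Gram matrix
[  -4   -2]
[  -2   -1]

step 0: pivot -4 → sign −
step 1: row/col 1 already zero → sign 0
signature = (0, 1, 1)

Answer: (0, 1, 1)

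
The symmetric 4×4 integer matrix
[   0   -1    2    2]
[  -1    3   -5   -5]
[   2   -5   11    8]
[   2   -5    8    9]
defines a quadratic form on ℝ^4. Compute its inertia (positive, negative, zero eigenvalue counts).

Answer: (3, 1, 0)

Derivation:
step 0: pivot 3 → sign +
step 1: pivot -1/3 → sign −
step 2: pivot 3 → sign +
step 3: pivot 1 → sign +
signature = (3, 1, 0)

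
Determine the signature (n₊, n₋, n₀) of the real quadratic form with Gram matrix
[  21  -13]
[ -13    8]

Answer: (1, 1, 0)

Derivation:
step 0: pivot 21 → sign +
step 1: pivot -1/21 → sign −
signature = (1, 1, 0)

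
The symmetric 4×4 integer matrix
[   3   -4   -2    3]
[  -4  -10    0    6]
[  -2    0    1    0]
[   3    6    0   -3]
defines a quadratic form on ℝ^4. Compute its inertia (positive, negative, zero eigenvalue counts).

Answer: (2, 1, 1)

Derivation:
step 0: pivot 3 → sign +
step 1: pivot -46/3 → sign −
step 2: pivot 3/23 → sign +
step 3: row/col 3 already zero → sign 0
signature = (2, 1, 1)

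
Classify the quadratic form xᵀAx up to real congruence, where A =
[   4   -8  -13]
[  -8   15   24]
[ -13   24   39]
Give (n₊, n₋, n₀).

step 0: pivot 4 → sign +
step 1: pivot -1 → sign −
step 2: pivot 3/4 → sign +
signature = (2, 1, 0)

Answer: (2, 1, 0)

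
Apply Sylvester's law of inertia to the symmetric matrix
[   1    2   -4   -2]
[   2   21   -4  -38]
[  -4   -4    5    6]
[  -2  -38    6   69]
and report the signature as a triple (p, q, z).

Answer: (3, 1, 0)

Derivation:
step 0: pivot 1 → sign +
step 1: pivot 17 → sign +
step 2: pivot -203/17 → sign −
step 3: pivot 3/203 → sign +
signature = (3, 1, 0)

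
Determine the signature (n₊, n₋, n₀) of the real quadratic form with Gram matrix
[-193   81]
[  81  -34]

step 0: pivot -193 → sign −
step 1: pivot -1/193 → sign −
signature = (0, 2, 0)

Answer: (0, 2, 0)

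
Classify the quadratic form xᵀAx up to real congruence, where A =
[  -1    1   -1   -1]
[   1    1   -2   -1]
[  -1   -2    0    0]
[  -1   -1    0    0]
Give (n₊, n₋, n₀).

step 0: pivot -1 → sign −
step 1: pivot 2 → sign +
step 2: pivot -7/2 → sign −
step 3: pivot 1/7 → sign +
signature = (2, 2, 0)

Answer: (2, 2, 0)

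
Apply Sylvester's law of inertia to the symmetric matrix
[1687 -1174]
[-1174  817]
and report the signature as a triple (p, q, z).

Answer: (2, 0, 0)

Derivation:
step 0: pivot 1687 → sign +
step 1: pivot 3/1687 → sign +
signature = (2, 0, 0)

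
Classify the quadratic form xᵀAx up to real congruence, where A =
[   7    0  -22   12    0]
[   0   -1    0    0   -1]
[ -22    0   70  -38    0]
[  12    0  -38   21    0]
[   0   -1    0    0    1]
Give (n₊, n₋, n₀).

Answer: (4, 1, 0)

Derivation:
step 0: pivot 7 → sign +
step 1: pivot -1 → sign −
step 2: pivot 6/7 → sign +
step 3: pivot 1/3 → sign +
step 4: pivot 2 → sign +
signature = (4, 1, 0)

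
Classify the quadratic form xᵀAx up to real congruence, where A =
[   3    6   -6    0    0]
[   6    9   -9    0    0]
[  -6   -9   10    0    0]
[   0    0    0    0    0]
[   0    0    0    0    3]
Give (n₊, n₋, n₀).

step 0: pivot 3 → sign +
step 1: pivot -3 → sign −
step 2: pivot 1 → sign +
step 3: pivot 3 → sign +
step 4: row/col 4 already zero → sign 0
signature = (3, 1, 1)

Answer: (3, 1, 1)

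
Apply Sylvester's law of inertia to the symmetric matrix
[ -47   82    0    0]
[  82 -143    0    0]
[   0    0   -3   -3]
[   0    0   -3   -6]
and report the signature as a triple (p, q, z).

step 0: pivot -47 → sign −
step 1: pivot 3/47 → sign +
step 2: pivot -3 → sign −
step 3: pivot -3 → sign −
signature = (1, 3, 0)

Answer: (1, 3, 0)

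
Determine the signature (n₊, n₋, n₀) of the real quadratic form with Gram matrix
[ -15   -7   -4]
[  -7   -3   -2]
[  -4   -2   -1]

step 0: pivot -15 → sign −
step 1: pivot 4/15 → sign +
step 2: row/col 2 already zero → sign 0
signature = (1, 1, 1)

Answer: (1, 1, 1)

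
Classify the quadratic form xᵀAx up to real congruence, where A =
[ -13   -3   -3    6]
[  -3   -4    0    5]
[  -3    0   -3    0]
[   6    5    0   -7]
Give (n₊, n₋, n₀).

Answer: (0, 4, 0)

Derivation:
step 0: pivot -13 → sign −
step 1: pivot -43/13 → sign −
step 2: pivot -93/43 → sign −
step 3: pivot -3/31 → sign −
signature = (0, 4, 0)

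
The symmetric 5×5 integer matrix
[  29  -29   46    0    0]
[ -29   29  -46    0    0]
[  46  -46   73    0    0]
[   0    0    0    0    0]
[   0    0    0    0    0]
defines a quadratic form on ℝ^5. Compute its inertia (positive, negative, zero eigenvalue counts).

Answer: (2, 0, 3)

Derivation:
step 0: pivot 29 → sign +
step 1: pivot 1/29 → sign +
step 2: row/col 2 already zero → sign 0
step 3: row/col 3 already zero → sign 0
step 4: row/col 4 already zero → sign 0
signature = (2, 0, 3)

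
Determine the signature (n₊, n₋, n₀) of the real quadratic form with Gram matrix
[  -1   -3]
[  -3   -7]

Answer: (1, 1, 0)

Derivation:
step 0: pivot -1 → sign −
step 1: pivot 2 → sign +
signature = (1, 1, 0)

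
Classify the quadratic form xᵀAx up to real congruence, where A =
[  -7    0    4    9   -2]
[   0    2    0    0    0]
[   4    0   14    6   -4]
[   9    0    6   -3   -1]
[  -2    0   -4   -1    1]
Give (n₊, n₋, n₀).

step 0: pivot -7 → sign −
step 1: pivot 2 → sign +
step 2: pivot 114/7 → sign +
step 3: pivot 18/19 → sign +
step 4: pivot -1/18 → sign −
signature = (3, 2, 0)

Answer: (3, 2, 0)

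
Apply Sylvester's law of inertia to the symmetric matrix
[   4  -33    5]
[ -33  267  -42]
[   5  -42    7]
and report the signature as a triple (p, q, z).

step 0: pivot 4 → sign +
step 1: pivot -21/4 → sign −
step 2: pivot 6/7 → sign +
signature = (2, 1, 0)

Answer: (2, 1, 0)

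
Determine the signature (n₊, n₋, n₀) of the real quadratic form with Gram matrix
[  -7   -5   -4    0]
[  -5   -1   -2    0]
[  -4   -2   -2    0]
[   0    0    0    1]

step 0: pivot -7 → sign −
step 1: pivot 18/7 → sign +
step 2: pivot 1 → sign +
step 3: row/col 3 already zero → sign 0
signature = (2, 1, 1)

Answer: (2, 1, 1)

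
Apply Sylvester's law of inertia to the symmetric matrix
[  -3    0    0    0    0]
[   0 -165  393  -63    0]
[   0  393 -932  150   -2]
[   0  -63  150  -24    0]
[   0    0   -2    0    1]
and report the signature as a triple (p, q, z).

step 0: pivot -3 → sign −
step 1: pivot -165 → sign −
step 2: pivot 223/55 → sign +
step 3: pivot 12/223 → sign +
step 4: row/col 4 already zero → sign 0
signature = (2, 2, 1)

Answer: (2, 2, 1)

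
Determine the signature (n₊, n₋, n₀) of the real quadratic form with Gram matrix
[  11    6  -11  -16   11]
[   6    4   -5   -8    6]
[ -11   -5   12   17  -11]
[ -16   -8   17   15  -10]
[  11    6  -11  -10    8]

step 0: pivot 11 → sign +
step 1: pivot 8/11 → sign +
step 2: pivot -3/8 → sign −
step 3: pivot -9 → sign −
step 4: pivot 1 → sign +
signature = (3, 2, 0)

Answer: (3, 2, 0)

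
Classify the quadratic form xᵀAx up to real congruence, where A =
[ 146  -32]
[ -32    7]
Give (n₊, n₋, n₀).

Answer: (1, 1, 0)

Derivation:
step 0: pivot 146 → sign +
step 1: pivot -1/73 → sign −
signature = (1, 1, 0)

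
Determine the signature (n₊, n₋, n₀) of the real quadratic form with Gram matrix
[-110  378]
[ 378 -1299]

Answer: (0, 2, 0)

Derivation:
step 0: pivot -110 → sign −
step 1: pivot -3/55 → sign −
signature = (0, 2, 0)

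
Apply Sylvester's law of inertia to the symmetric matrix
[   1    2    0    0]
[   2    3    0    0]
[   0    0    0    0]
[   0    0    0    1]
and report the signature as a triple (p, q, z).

Answer: (2, 1, 1)

Derivation:
step 0: pivot 1 → sign +
step 1: pivot -1 → sign −
step 2: pivot 1 → sign +
step 3: row/col 3 already zero → sign 0
signature = (2, 1, 1)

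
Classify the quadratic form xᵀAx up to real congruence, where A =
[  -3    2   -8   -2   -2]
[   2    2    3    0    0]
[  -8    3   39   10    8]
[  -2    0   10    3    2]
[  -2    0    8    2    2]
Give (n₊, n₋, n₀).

Answer: (3, 2, 0)

Derivation:
step 0: pivot -3 → sign −
step 1: pivot 10/3 → sign +
step 2: pivot 587/10 → sign +
step 3: pivot 157/587 → sign +
step 4: pivot -6/157 → sign −
signature = (3, 2, 0)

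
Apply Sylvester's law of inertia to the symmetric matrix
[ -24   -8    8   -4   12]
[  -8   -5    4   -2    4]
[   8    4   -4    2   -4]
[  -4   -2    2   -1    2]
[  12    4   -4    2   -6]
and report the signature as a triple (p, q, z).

Answer: (0, 3, 2)

Derivation:
step 0: pivot -24 → sign −
step 1: pivot -7/3 → sign −
step 2: pivot -4/7 → sign −
step 3: row/col 3 already zero → sign 0
step 4: row/col 4 already zero → sign 0
signature = (0, 3, 2)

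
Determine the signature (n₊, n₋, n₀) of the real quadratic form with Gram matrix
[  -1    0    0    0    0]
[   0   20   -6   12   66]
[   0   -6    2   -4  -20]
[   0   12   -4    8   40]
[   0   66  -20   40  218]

Answer: (2, 1, 2)

Derivation:
step 0: pivot -1 → sign −
step 1: pivot 20 → sign +
step 2: pivot 1/5 → sign +
step 3: row/col 3 already zero → sign 0
step 4: row/col 4 already zero → sign 0
signature = (2, 1, 2)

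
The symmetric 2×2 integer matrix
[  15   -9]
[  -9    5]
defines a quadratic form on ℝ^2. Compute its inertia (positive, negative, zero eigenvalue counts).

Answer: (1, 1, 0)

Derivation:
step 0: pivot 15 → sign +
step 1: pivot -2/5 → sign −
signature = (1, 1, 0)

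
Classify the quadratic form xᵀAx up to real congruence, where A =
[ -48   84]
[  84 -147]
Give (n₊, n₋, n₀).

step 0: pivot -48 → sign −
step 1: row/col 1 already zero → sign 0
signature = (0, 1, 1)

Answer: (0, 1, 1)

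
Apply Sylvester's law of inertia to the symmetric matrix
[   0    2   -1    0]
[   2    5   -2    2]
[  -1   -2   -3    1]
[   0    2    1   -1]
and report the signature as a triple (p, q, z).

step 0: pivot 5 → sign +
step 1: pivot -4/5 → sign −
step 2: pivot -15/4 → sign −
step 3: pivot 1/15 → sign +
signature = (2, 2, 0)

Answer: (2, 2, 0)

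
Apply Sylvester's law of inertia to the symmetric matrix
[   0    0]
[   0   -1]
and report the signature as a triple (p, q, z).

Answer: (0, 1, 1)

Derivation:
step 0: pivot -1 → sign −
step 1: row/col 1 already zero → sign 0
signature = (0, 1, 1)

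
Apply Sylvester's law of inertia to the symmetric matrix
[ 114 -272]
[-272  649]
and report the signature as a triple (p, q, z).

Answer: (2, 0, 0)

Derivation:
step 0: pivot 114 → sign +
step 1: pivot 1/57 → sign +
signature = (2, 0, 0)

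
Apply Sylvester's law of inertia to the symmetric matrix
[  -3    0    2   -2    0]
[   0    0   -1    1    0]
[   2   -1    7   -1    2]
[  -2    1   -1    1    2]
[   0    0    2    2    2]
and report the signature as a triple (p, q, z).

step 0: pivot -3 → sign −
step 1: pivot 25/3 → sign +
step 2: pivot -3/25 → sign −
step 3: pivot 6 → sign +
step 4: pivot -2/3 → sign −
signature = (2, 3, 0)

Answer: (2, 3, 0)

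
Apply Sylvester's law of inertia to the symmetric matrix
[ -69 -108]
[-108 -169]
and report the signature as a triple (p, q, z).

Answer: (1, 1, 0)

Derivation:
step 0: pivot -69 → sign −
step 1: pivot 1/23 → sign +
signature = (1, 1, 0)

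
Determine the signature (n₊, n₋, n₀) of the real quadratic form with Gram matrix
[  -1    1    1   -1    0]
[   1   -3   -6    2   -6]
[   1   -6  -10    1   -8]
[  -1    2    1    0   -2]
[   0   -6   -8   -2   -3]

Answer: (2, 3, 0)

Derivation:
step 0: pivot -1 → sign −
step 1: pivot -2 → sign −
step 2: pivot 7/2 → sign +
step 3: pivot -2/7 → sign −
step 4: pivot 1 → sign +
signature = (2, 3, 0)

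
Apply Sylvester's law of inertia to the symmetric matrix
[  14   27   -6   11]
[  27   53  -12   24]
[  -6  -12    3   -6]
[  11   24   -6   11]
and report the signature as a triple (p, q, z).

step 0: pivot 14 → sign +
step 1: pivot 13/14 → sign +
step 2: pivot 3/13 → sign +
step 3: pivot -6 → sign −
signature = (3, 1, 0)

Answer: (3, 1, 0)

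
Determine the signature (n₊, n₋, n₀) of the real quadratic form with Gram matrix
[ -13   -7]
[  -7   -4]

Answer: (0, 2, 0)

Derivation:
step 0: pivot -13 → sign −
step 1: pivot -3/13 → sign −
signature = (0, 2, 0)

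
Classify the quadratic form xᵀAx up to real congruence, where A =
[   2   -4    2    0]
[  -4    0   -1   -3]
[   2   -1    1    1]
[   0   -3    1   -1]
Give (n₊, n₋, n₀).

Answer: (2, 1, 1)

Derivation:
step 0: pivot 2 → sign +
step 1: pivot -8 → sign −
step 2: pivot 1/8 → sign +
step 3: row/col 3 already zero → sign 0
signature = (2, 1, 1)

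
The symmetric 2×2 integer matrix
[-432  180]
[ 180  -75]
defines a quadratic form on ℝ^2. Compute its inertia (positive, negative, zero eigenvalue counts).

Answer: (0, 1, 1)

Derivation:
step 0: pivot -432 → sign −
step 1: row/col 1 already zero → sign 0
signature = (0, 1, 1)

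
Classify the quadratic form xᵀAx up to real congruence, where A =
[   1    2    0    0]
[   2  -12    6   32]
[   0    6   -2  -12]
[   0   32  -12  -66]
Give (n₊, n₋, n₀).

step 0: pivot 1 → sign +
step 1: pivot -16 → sign −
step 2: pivot 1/4 → sign +
step 3: pivot -2 → sign −
signature = (2, 2, 0)

Answer: (2, 2, 0)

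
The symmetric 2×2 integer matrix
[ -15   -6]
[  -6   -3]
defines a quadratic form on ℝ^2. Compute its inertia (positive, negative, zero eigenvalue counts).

step 0: pivot -15 → sign −
step 1: pivot -3/5 → sign −
signature = (0, 2, 0)

Answer: (0, 2, 0)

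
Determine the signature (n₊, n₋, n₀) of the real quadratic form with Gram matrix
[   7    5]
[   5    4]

Answer: (2, 0, 0)

Derivation:
step 0: pivot 7 → sign +
step 1: pivot 3/7 → sign +
signature = (2, 0, 0)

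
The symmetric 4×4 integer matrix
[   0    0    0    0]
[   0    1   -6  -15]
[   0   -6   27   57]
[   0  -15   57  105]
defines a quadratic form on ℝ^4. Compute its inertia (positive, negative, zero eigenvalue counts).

step 0: pivot 1 → sign +
step 1: pivot -9 → sign −
step 2: pivot 1 → sign +
step 3: row/col 3 already zero → sign 0
signature = (2, 1, 1)

Answer: (2, 1, 1)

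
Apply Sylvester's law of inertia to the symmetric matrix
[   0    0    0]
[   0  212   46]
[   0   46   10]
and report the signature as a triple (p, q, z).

step 0: pivot 212 → sign +
step 1: pivot 1/53 → sign +
step 2: row/col 2 already zero → sign 0
signature = (2, 0, 1)

Answer: (2, 0, 1)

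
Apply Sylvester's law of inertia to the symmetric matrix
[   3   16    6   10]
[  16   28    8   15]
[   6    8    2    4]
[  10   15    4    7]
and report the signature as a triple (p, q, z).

Answer: (2, 2, 0)

Derivation:
step 0: pivot 3 → sign +
step 1: pivot -172/3 → sign −
step 2: pivot 2/43 → sign +
step 3: pivot -3/4 → sign −
signature = (2, 2, 0)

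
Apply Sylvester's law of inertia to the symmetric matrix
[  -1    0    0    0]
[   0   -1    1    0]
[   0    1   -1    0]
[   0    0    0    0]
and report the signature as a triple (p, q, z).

Answer: (0, 2, 2)

Derivation:
step 0: pivot -1 → sign −
step 1: pivot -1 → sign −
step 2: row/col 2 already zero → sign 0
step 3: row/col 3 already zero → sign 0
signature = (0, 2, 2)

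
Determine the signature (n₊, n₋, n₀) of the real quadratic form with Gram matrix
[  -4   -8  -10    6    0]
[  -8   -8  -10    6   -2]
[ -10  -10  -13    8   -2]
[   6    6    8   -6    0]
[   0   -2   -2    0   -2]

Answer: (1, 4, 0)

Derivation:
step 0: pivot -4 → sign −
step 1: pivot 8 → sign +
step 2: pivot -1/2 → sign −
step 3: pivot -1 → sign −
step 4: pivot -1 → sign −
signature = (1, 4, 0)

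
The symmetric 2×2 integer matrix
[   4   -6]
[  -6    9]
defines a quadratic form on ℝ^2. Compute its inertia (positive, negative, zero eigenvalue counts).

step 0: pivot 4 → sign +
step 1: row/col 1 already zero → sign 0
signature = (1, 0, 1)

Answer: (1, 0, 1)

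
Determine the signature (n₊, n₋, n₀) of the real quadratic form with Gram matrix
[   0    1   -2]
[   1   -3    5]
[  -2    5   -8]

step 0: pivot -3 → sign −
step 1: pivot 1/3 → sign +
step 2: row/col 2 already zero → sign 0
signature = (1, 1, 1)

Answer: (1, 1, 1)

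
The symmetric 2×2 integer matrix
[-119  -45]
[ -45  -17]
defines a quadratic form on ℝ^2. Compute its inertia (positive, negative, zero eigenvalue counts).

step 0: pivot -119 → sign −
step 1: pivot 2/119 → sign +
signature = (1, 1, 0)

Answer: (1, 1, 0)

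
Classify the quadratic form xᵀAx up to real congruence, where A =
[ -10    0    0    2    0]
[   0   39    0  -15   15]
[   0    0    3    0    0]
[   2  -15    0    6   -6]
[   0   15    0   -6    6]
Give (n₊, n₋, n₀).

Answer: (4, 1, 0)

Derivation:
step 0: pivot -10 → sign −
step 1: pivot 39 → sign +
step 2: pivot 3 → sign +
step 3: pivot 41/65 → sign +
step 4: pivot 6/41 → sign +
signature = (4, 1, 0)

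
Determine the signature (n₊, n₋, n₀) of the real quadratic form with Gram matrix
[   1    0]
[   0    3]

Answer: (2, 0, 0)

Derivation:
step 0: pivot 1 → sign +
step 1: pivot 3 → sign +
signature = (2, 0, 0)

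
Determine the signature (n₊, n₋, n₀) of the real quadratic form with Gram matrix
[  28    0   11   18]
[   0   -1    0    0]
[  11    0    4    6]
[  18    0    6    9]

step 0: pivot 28 → sign +
step 1: pivot -1 → sign −
step 2: pivot -9/28 → sign −
step 3: pivot 1 → sign +
signature = (2, 2, 0)

Answer: (2, 2, 0)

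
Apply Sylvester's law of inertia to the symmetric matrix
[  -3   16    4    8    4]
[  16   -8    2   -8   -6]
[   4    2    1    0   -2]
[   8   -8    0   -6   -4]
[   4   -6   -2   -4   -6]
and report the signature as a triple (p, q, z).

step 0: pivot -3 → sign −
step 1: pivot 232/3 → sign +
step 2: pivot -41/58 → sign −
step 3: pivot -6/41 → sign −
step 4: pivot 1 → sign +
signature = (2, 3, 0)

Answer: (2, 3, 0)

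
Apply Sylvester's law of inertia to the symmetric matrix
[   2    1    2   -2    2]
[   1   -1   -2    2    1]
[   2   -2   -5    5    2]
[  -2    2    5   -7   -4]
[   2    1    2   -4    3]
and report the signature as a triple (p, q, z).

step 0: pivot 2 → sign +
step 1: pivot -3/2 → sign −
step 2: pivot -1 → sign −
step 3: pivot -2 → sign −
step 4: pivot 3 → sign +
signature = (2, 3, 0)

Answer: (2, 3, 0)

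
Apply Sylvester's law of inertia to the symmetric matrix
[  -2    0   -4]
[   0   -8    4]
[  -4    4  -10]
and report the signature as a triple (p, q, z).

step 0: pivot -2 → sign −
step 1: pivot -8 → sign −
step 2: row/col 2 already zero → sign 0
signature = (0, 2, 1)

Answer: (0, 2, 1)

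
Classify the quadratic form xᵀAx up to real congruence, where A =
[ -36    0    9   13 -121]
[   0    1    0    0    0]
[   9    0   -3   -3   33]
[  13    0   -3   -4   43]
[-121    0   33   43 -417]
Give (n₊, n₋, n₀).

step 0: pivot -36 → sign −
step 1: pivot 1 → sign +
step 2: pivot -3/4 → sign −
step 3: pivot 7/9 → sign +
step 4: pivot -2/7 → sign −
signature = (2, 3, 0)

Answer: (2, 3, 0)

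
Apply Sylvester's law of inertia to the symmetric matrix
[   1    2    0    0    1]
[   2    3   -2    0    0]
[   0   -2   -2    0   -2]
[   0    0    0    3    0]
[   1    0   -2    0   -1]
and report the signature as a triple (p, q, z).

step 0: pivot 1 → sign +
step 1: pivot -1 → sign −
step 2: pivot 2 → sign +
step 3: pivot 3 → sign +
step 4: row/col 4 already zero → sign 0
signature = (3, 1, 1)

Answer: (3, 1, 1)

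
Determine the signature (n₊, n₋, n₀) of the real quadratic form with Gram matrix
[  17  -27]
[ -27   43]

step 0: pivot 17 → sign +
step 1: pivot 2/17 → sign +
signature = (2, 0, 0)

Answer: (2, 0, 0)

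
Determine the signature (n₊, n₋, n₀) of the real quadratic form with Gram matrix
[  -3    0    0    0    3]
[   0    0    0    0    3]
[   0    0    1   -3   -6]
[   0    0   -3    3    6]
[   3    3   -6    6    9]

Answer: (2, 3, 0)

Derivation:
step 0: pivot -3 → sign −
step 1: pivot 1 → sign +
step 2: pivot -6 → sign −
step 3: pivot 6 → sign +
step 4: pivot -3/2 → sign −
signature = (2, 3, 0)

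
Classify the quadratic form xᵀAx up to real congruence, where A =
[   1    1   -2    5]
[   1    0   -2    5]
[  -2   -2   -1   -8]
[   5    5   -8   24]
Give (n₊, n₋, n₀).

Answer: (1, 3, 0)

Derivation:
step 0: pivot 1 → sign +
step 1: pivot -1 → sign −
step 2: pivot -5 → sign −
step 3: pivot -1/5 → sign −
signature = (1, 3, 0)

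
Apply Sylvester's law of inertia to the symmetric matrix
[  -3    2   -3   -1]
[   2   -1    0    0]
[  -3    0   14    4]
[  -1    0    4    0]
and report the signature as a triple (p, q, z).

Answer: (2, 2, 0)

Derivation:
step 0: pivot -3 → sign −
step 1: pivot 1/3 → sign +
step 2: pivot 5 → sign +
step 3: pivot -6/5 → sign −
signature = (2, 2, 0)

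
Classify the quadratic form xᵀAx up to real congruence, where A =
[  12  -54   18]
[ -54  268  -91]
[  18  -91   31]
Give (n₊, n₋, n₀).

step 0: pivot 12 → sign +
step 1: pivot 25 → sign +
step 2: row/col 2 already zero → sign 0
signature = (2, 0, 1)

Answer: (2, 0, 1)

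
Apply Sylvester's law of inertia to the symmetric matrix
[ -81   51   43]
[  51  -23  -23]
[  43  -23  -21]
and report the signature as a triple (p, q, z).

Answer: (2, 1, 0)

Derivation:
step 0: pivot -81 → sign −
step 1: pivot 82/9 → sign +
step 2: pivot 2/369 → sign +
signature = (2, 1, 0)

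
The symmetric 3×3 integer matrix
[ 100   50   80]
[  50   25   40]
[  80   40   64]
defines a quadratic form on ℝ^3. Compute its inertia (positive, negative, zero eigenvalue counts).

step 0: pivot 100 → sign +
step 1: row/col 1 already zero → sign 0
step 2: row/col 2 already zero → sign 0
signature = (1, 0, 2)

Answer: (1, 0, 2)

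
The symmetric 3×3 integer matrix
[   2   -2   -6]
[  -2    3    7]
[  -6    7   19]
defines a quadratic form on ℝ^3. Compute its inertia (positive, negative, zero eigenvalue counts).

step 0: pivot 2 → sign +
step 1: pivot 1 → sign +
step 2: row/col 2 already zero → sign 0
signature = (2, 0, 1)

Answer: (2, 0, 1)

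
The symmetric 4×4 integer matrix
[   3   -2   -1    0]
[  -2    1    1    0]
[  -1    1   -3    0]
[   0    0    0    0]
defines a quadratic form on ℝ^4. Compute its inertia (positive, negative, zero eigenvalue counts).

step 0: pivot 3 → sign +
step 1: pivot -1/3 → sign −
step 2: pivot -3 → sign −
step 3: row/col 3 already zero → sign 0
signature = (1, 2, 1)

Answer: (1, 2, 1)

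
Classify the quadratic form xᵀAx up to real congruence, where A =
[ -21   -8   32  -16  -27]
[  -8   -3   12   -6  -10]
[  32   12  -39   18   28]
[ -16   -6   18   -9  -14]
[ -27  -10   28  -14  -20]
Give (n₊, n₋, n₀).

step 0: pivot -21 → sign −
step 1: pivot 1/21 → sign +
step 2: pivot 9 → sign +
step 3: pivot -1 → sign −
step 4: pivot 1 → sign +
signature = (3, 2, 0)

Answer: (3, 2, 0)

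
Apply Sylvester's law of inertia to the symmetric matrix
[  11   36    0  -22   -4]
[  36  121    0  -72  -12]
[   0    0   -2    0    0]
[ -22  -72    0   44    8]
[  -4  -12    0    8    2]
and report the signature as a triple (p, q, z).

step 0: pivot 11 → sign +
step 1: pivot 35/11 → sign +
step 2: pivot -2 → sign −
step 3: pivot 6/35 → sign +
step 4: row/col 4 already zero → sign 0
signature = (3, 1, 1)

Answer: (3, 1, 1)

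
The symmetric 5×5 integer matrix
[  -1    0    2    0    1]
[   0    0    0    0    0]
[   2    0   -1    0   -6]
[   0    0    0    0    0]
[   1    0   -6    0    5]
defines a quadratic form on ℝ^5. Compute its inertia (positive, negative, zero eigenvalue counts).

step 0: pivot -1 → sign −
step 1: pivot 3 → sign +
step 2: pivot 2/3 → sign +
step 3: row/col 3 already zero → sign 0
step 4: row/col 4 already zero → sign 0
signature = (2, 1, 2)

Answer: (2, 1, 2)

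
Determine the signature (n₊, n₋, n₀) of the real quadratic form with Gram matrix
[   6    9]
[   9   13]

step 0: pivot 6 → sign +
step 1: pivot -1/2 → sign −
signature = (1, 1, 0)

Answer: (1, 1, 0)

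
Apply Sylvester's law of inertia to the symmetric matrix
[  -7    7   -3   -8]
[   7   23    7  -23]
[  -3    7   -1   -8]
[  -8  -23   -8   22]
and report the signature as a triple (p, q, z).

Answer: (1, 3, 0)

Derivation:
step 0: pivot -7 → sign −
step 1: pivot 30 → sign +
step 2: pivot -26/105 → sign −
step 3: pivot -3/26 → sign −
signature = (1, 3, 0)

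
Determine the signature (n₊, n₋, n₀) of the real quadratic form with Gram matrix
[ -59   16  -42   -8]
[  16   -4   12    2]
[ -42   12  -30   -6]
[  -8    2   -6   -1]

Answer: (1, 2, 1)

Derivation:
step 0: pivot -59 → sign −
step 1: pivot 20/59 → sign +
step 2: pivot -6/5 → sign −
step 3: row/col 3 already zero → sign 0
signature = (1, 2, 1)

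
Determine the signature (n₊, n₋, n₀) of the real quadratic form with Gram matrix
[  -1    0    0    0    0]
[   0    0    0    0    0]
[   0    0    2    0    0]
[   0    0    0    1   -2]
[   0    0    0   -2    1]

Answer: (2, 2, 1)

Derivation:
step 0: pivot -1 → sign −
step 1: pivot 2 → sign +
step 2: pivot 1 → sign +
step 3: pivot -3 → sign −
step 4: row/col 4 already zero → sign 0
signature = (2, 2, 1)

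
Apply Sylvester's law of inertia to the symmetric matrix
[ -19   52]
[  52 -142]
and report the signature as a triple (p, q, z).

Answer: (1, 1, 0)

Derivation:
step 0: pivot -19 → sign −
step 1: pivot 6/19 → sign +
signature = (1, 1, 0)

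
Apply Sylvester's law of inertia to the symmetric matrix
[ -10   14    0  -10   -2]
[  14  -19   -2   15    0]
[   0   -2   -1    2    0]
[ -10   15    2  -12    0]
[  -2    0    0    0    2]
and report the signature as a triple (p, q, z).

Answer: (2, 2, 1)

Derivation:
step 0: pivot -10 → sign −
step 1: pivot 3/5 → sign +
step 2: pivot -23/3 → sign −
step 3: pivot 1/23 → sign +
step 4: row/col 4 already zero → sign 0
signature = (2, 2, 1)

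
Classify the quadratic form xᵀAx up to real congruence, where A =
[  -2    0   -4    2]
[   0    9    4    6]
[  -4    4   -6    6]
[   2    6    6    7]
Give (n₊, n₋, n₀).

Answer: (3, 1, 0)

Derivation:
step 0: pivot -2 → sign −
step 1: pivot 9 → sign +
step 2: pivot 2/9 → sign +
step 3: pivot 3 → sign +
signature = (3, 1, 0)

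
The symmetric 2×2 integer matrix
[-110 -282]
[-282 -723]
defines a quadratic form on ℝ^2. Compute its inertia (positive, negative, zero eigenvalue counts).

Answer: (0, 2, 0)

Derivation:
step 0: pivot -110 → sign −
step 1: pivot -3/55 → sign −
signature = (0, 2, 0)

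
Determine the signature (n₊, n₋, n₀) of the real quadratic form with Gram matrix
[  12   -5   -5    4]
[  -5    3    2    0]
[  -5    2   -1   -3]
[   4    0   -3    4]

Answer: (3, 1, 0)

Derivation:
step 0: pivot 12 → sign +
step 1: pivot 11/12 → sign +
step 2: pivot -34/11 → sign −
step 3: pivot 3/34 → sign +
signature = (3, 1, 0)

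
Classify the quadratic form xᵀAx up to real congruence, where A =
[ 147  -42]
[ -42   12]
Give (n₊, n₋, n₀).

Answer: (1, 0, 1)

Derivation:
step 0: pivot 147 → sign +
step 1: row/col 1 already zero → sign 0
signature = (1, 0, 1)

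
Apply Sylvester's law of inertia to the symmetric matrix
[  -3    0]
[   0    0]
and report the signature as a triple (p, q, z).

Answer: (0, 1, 1)

Derivation:
step 0: pivot -3 → sign −
step 1: row/col 1 already zero → sign 0
signature = (0, 1, 1)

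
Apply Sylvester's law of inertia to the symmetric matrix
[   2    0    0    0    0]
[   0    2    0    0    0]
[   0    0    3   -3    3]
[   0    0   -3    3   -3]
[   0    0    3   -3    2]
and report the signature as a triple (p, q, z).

Answer: (3, 1, 1)

Derivation:
step 0: pivot 2 → sign +
step 1: pivot 2 → sign +
step 2: pivot 3 → sign +
step 3: pivot -1 → sign −
step 4: row/col 4 already zero → sign 0
signature = (3, 1, 1)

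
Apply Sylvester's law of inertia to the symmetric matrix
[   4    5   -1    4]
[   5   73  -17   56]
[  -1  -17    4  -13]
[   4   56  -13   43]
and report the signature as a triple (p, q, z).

Answer: (3, 0, 1)

Derivation:
step 0: pivot 4 → sign +
step 1: pivot 267/4 → sign +
step 2: pivot 3/89 → sign +
step 3: row/col 3 already zero → sign 0
signature = (3, 0, 1)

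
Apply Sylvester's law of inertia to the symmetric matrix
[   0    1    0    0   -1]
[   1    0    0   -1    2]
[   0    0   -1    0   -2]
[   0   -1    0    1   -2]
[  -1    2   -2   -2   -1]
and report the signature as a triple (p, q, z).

Answer: (2, 3, 0)

Derivation:
step 0: pivot 2 → sign +
step 1: pivot -1/2 → sign −
step 2: pivot -1 → sign −
step 3: pivot 1 → sign +
step 4: pivot -2 → sign −
signature = (2, 3, 0)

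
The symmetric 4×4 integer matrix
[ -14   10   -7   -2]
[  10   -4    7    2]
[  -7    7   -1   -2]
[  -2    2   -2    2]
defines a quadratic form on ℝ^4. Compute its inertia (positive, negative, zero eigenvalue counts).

Answer: (3, 1, 0)

Derivation:
step 0: pivot -14 → sign −
step 1: pivot 22/7 → sign +
step 2: pivot 27/22 → sign +
step 3: pivot 2/3 → sign +
signature = (3, 1, 0)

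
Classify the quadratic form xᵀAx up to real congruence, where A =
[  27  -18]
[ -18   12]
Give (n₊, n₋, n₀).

Answer: (1, 0, 1)

Derivation:
step 0: pivot 27 → sign +
step 1: row/col 1 already zero → sign 0
signature = (1, 0, 1)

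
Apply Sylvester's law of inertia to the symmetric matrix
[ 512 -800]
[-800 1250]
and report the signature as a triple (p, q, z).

step 0: pivot 512 → sign +
step 1: row/col 1 already zero → sign 0
signature = (1, 0, 1)

Answer: (1, 0, 1)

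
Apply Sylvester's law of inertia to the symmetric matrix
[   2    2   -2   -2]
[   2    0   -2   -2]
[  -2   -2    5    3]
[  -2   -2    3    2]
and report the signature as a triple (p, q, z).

Answer: (2, 2, 0)

Derivation:
step 0: pivot 2 → sign +
step 1: pivot -2 → sign −
step 2: pivot 3 → sign +
step 3: pivot -1/3 → sign −
signature = (2, 2, 0)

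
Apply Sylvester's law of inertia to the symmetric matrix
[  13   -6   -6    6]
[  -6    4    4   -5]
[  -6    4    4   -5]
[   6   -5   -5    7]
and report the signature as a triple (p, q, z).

step 0: pivot 13 → sign +
step 1: pivot 16/13 → sign +
step 2: pivot 3/16 → sign +
step 3: row/col 3 already zero → sign 0
signature = (3, 0, 1)

Answer: (3, 0, 1)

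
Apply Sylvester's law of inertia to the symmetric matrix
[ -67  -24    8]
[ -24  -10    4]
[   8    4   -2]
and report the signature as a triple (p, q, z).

step 0: pivot -67 → sign −
step 1: pivot -94/67 → sign −
step 2: pivot -6/47 → sign −
signature = (0, 3, 0)

Answer: (0, 3, 0)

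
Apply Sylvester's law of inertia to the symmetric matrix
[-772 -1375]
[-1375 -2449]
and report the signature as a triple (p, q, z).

Answer: (0, 2, 0)

Derivation:
step 0: pivot -772 → sign −
step 1: pivot -3/772 → sign −
signature = (0, 2, 0)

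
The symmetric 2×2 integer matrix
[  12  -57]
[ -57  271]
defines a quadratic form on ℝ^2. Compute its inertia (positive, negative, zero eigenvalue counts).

Answer: (2, 0, 0)

Derivation:
step 0: pivot 12 → sign +
step 1: pivot 1/4 → sign +
signature = (2, 0, 0)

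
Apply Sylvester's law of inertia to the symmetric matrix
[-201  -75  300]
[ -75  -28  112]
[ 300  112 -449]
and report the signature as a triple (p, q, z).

step 0: pivot -201 → sign −
step 1: pivot -1/67 → sign −
step 2: pivot -1 → sign −
signature = (0, 3, 0)

Answer: (0, 3, 0)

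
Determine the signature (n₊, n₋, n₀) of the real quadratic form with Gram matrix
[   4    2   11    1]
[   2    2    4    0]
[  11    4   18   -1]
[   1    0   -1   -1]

Answer: (2, 2, 0)

Derivation:
step 0: pivot 4 → sign +
step 1: pivot 1 → sign +
step 2: pivot -29/2 → sign −
step 3: pivot -3/29 → sign −
signature = (2, 2, 0)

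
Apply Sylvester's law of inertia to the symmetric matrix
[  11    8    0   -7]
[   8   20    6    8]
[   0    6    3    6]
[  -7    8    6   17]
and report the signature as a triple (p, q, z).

Answer: (3, 0, 1)

Derivation:
step 0: pivot 11 → sign +
step 1: pivot 156/11 → sign +
step 2: pivot 6/13 → sign +
step 3: row/col 3 already zero → sign 0
signature = (3, 0, 1)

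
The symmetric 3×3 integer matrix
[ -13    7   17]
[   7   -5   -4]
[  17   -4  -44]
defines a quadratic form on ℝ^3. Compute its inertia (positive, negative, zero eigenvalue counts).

Answer: (0, 3, 0)

Derivation:
step 0: pivot -13 → sign −
step 1: pivot -16/13 → sign −
step 2: pivot -3/16 → sign −
signature = (0, 3, 0)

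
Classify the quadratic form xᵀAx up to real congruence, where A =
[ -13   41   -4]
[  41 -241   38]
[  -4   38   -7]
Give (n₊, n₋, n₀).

step 0: pivot -13 → sign −
step 1: pivot -1452/13 → sign −
step 2: row/col 2 already zero → sign 0
signature = (0, 2, 1)

Answer: (0, 2, 1)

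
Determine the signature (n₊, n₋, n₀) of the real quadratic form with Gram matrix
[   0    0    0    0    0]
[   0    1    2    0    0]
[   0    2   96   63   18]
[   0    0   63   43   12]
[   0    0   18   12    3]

Answer: (3, 1, 1)

Derivation:
step 0: pivot 1 → sign +
step 1: pivot 92 → sign +
step 2: pivot -13/92 → sign −
step 3: pivot 3/13 → sign +
step 4: row/col 4 already zero → sign 0
signature = (3, 1, 1)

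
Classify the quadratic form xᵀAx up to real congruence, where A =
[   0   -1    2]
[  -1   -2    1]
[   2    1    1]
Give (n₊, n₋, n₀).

Answer: (1, 2, 0)

Derivation:
step 0: pivot -2 → sign −
step 1: pivot 1/2 → sign +
step 2: pivot -3 → sign −
signature = (1, 2, 0)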